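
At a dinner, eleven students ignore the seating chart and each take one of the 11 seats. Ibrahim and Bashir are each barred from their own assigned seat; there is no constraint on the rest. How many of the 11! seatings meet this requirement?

Let A_j be the event that the j-th constrained one is fixed. By inclusion-exclusion over the 2 events:
Σ_{j=0}^{2} (-1)^j C(2,j)(11-j)!
= C(2,0)·11! - C(2,1)·10! + C(2,2)·9!
= 39916800 - 7257600 + 362880
= 33022080

33022080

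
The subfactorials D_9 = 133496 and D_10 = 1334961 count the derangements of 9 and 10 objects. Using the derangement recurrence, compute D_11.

14684570

D_11 = (11-1)·(D_10 + D_9) = 10·(1334961 + 133496) = 10·1468457 = 14684570.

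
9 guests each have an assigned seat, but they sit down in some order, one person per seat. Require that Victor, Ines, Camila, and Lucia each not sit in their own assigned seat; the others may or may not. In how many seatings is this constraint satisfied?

Inclusion-exclusion on the 4 forbidden self-matches:
Σ_{j=0}^{4} (-1)^j C(4,j)(9-j)!
= C(4,0)·9! - C(4,1)·8! + C(4,2)·7! - C(4,3)·6! + C(4,4)·5!
= 362880 - 161280 + 30240 - 2880 + 120
= 229080

229080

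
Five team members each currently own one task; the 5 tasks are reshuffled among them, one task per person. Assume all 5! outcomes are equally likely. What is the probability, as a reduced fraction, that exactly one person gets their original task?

3/8

Favorable outcomes: C(5,1)·!4 = 5·9 = 45.
Total outcomes: 5! = 120.
Probability = 45/120 = 3/8.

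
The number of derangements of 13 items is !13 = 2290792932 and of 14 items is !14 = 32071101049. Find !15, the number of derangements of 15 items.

481066515734

!15 = (15-1)·(!14 + !13) = 14·(32071101049 + 2290792932) = 14·34361893981 = 481066515734.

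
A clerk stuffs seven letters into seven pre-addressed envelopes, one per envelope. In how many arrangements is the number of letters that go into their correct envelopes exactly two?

924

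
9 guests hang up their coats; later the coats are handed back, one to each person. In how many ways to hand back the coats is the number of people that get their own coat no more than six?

362843

# with exactly i fixed is C(9,i)·!(9-i); sum over i=0..6:
  i=0: C(9,0)·!9 = 1·133496 = 133496
  i=1: C(9,1)·!8 = 9·14833 = 133497
  i=2: C(9,2)·!7 = 36·1854 = 66744
  i=3: C(9,3)·!6 = 84·265 = 22260
  i=4: C(9,4)·!5 = 126·44 = 5544
  i=5: C(9,5)·!4 = 126·9 = 1134
  i=6: C(9,6)·!3 = 84·2 = 168
Total = 362843.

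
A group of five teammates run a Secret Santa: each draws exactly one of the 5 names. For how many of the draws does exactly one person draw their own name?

Pick the single fixed position: C(5,1) = 5 ways.
The remaining 4 must be deranged: !4 = 9.
Total: 5 × 9 = 45.

45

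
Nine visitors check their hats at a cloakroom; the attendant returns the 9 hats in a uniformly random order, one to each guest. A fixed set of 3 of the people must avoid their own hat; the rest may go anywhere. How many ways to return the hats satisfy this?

256320

Inclusion-exclusion on the 3 forbidden self-matches:
Σ_{j=0}^{3} (-1)^j C(3,j)(9-j)!
= C(3,0)·9! - C(3,1)·8! + C(3,2)·7! - C(3,3)·6!
= 362880 - 120960 + 15120 - 720
= 256320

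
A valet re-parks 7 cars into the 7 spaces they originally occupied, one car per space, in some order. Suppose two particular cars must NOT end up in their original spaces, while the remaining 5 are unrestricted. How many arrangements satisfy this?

Inclusion-exclusion on the 2 forbidden self-matches:
Σ_{j=0}^{2} (-1)^j C(2,j)(7-j)!
= C(2,0)·7! - C(2,1)·6! + C(2,2)·5!
= 5040 - 1440 + 120
= 3720

3720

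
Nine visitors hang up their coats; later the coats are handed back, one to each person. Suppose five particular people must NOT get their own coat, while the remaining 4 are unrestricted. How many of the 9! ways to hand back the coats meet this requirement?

205056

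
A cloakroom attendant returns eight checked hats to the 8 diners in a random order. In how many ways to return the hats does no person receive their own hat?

14833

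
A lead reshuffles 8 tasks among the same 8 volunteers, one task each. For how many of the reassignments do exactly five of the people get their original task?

Pick the 5 fixed positions: C(8,5) = 56 ways.
The other 3 form a derangement: !3 = 2.
Total: 56 × 2 = 112.

112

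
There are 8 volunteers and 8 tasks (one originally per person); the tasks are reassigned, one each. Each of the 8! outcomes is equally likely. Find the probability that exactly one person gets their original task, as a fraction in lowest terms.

Favorable outcomes: C(8,1)·!7 = 8·1854 = 14832.
Total outcomes: 8! = 40320.
Probability = 14832/40320 = 103/280.

103/280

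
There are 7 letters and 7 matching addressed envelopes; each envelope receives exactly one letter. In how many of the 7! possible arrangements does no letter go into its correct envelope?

1854

!7 is the nearest integer to 7!/e.
7! = 5040, and 5040/e ≈ 1854.11, so !7 = 1854.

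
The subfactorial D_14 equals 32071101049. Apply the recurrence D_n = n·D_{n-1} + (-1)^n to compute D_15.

481066515734

D_15 = 15·32071101049 - 1 = 481066515734.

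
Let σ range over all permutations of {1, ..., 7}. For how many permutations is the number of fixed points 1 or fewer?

3709

# with exactly i fixed is C(7,i)·!(7-i); sum over i=0..1:
  i=0: C(7,0)·!7 = 1·1854 = 1854
  i=1: C(7,1)·!6 = 7·265 = 1855
Total = 3709.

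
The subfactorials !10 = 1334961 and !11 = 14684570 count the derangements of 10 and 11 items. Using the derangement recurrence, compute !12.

176214841

!12 = (12-1)·(!11 + !10) = 11·(14684570 + 1334961) = 11·16019531 = 176214841.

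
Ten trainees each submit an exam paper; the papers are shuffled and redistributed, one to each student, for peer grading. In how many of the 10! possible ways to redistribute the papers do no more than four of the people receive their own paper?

3615536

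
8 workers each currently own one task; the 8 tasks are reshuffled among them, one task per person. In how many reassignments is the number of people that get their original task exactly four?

630

Pick the 4 fixed positions: C(8,4) = 70 ways.
The remaining 4 must be deranged: !4 = 9.
Total: 70 × 9 = 630.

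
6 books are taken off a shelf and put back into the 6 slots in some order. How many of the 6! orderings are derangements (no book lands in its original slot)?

265

Recurrence: !6 = 6·!5 + (-1)^6.
!6 = 6·44 + 1 = 265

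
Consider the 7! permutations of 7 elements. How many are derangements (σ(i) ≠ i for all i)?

The number of derangements of 7 is !7 = Σ_{k=0}^{7} (-1)^k·7!/k!
= 7! - 7!/1! + 7!/2! - 7!/3! + 7!/4! - 7!/5! + 7!/6! - 7!/7!
= 5040 - 5040 + 2520 - 840 + 210 - 42 + 7 - 1
= 1854

1854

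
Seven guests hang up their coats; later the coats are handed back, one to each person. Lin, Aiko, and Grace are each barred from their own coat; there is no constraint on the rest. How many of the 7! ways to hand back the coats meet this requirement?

3216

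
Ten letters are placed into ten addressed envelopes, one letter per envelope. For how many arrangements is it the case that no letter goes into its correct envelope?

1334961

!10 = 10! · Σ_{k=0}^{10} (-1)^k/k!
= 10! - 10!/1! + 10!/2! - 10!/3! + 10!/4! - 10!/5! + 10!/6! - 10!/7! + 10!/8! - 10!/9! + 10!/10!
= 3628800 - 3628800 + 1814400 - 604800 + 151200 - 30240 + 5040 - 720 + 90 - 10 + 1
= 1334961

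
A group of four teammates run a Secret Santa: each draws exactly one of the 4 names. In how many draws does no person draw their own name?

9

!4 = 4! · Σ_{k=0}^{4} (-1)^k/k!
= 4! - 4!/1! + 4!/2! - 4!/3! + 4!/4!
= 24 - 24 + 12 - 4 + 1
= 9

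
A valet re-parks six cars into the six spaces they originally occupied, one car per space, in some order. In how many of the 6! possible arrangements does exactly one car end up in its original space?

Choose which one of the 6 is fixed: C(6,1) = 6.
The other 5 form a derangement: !5 = 44.
Total: 6 × 44 = 264.

264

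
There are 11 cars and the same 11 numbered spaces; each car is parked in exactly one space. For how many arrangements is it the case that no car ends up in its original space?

By inclusion-exclusion, !11 = Σ (-1)^k · 11!/k! for k=0..11
= 11! - 11!/1! + 11!/2! - 11!/3! + 11!/4! - 11!/5! + 11!/6! - 11!/7! + 11!/8! - 11!/9! + 11!/10! - 11!/11!
= 39916800 - 39916800 + 19958400 - 6652800 + 1663200 - 332640 + 55440 - 7920 + 990 - 110 + 11 - 1
= 14684570

14684570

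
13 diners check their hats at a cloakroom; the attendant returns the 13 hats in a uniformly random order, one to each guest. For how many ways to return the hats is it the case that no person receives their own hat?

2290792932

Recurrence: !13 = 13·!12 + (-1)^13.
!13 = 13·176214841 - 1 = 2290792932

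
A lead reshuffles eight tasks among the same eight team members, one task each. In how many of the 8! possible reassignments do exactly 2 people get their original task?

Pick the 2 fixed positions: C(8,2) = 28 ways.
The remaining 6 must be deranged: !6 = 265.
Total: 28 × 265 = 7420.

7420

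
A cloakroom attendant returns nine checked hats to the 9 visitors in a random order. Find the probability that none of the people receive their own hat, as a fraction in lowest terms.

16687/45360

Favorable outcomes: !9 = 133496.
Total outcomes: 9! = 362880.
Probability = 133496/362880 = 16687/45360.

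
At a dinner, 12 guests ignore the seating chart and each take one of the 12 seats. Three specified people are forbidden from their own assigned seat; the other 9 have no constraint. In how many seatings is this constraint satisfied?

Inclusion-exclusion on the 3 forbidden self-matches:
Σ_{j=0}^{3} (-1)^j C(3,j)(12-j)!
= C(3,0)·12! - C(3,1)·11! + C(3,2)·10! - C(3,3)·9!
= 479001600 - 119750400 + 10886400 - 362880
= 369774720

369774720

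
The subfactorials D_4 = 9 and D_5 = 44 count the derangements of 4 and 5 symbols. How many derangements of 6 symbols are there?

D_6 = (6-1)·(D_5 + D_4) = 5·(44 + 9) = 5·53 = 265.

265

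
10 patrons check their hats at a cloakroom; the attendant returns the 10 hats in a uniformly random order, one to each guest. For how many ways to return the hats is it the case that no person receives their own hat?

1334961

!10 = 10! · Σ_{k=0}^{10} (-1)^k/k!
= 10! - 10!/1! + 10!/2! - 10!/3! + 10!/4! - 10!/5! + 10!/6! - 10!/7! + 10!/8! - 10!/9! + 10!/10!
= 3628800 - 3628800 + 1814400 - 604800 + 151200 - 30240 + 5040 - 720 + 90 - 10 + 1
= 1334961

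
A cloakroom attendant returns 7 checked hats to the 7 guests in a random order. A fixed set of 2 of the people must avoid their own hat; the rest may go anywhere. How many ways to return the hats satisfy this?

Let A_j be the event that the j-th constrained one is fixed. By inclusion-exclusion over the 2 events:
Σ_{j=0}^{2} (-1)^j C(2,j)(7-j)!
= C(2,0)·7! - C(2,1)·6! + C(2,2)·5!
= 5040 - 1440 + 120
= 3720

3720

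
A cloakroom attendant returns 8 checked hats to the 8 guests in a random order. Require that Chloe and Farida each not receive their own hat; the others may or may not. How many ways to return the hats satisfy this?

Let A_j be the event that the j-th constrained one is fixed. By inclusion-exclusion over the 2 events:
Σ_{j=0}^{2} (-1)^j C(2,j)(8-j)!
= C(2,0)·8! - C(2,1)·7! + C(2,2)·6!
= 40320 - 10080 + 720
= 30960

30960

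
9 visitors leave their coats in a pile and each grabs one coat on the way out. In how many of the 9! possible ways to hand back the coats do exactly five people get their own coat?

1134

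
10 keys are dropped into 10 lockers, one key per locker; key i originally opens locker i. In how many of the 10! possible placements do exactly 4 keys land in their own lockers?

55650

Pick the 4 fixed positions: C(10,4) = 210 ways.
The remaining 6 must be deranged: !6 = 265.
Total: 210 × 265 = 55650.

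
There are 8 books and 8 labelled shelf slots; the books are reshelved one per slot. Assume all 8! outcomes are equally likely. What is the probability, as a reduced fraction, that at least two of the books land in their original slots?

Favorable outcomes: Σ_{i≥2} C(8,i)·!(8-i) = 28·265 + 56·44 + 70·9 + 56·2 + 28·1 + 8·0 + 1·1 = 10655.
Total outcomes: 8! = 40320.
Probability = 10655/40320 = 2131/8064.

2131/8064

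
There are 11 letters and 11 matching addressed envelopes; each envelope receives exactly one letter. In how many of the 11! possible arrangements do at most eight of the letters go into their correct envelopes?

39916744

Sum C(11,i)·!(11-i) for i = 0..8:
  i=0: C(11,0)·!11 = 1·14684570 = 14684570
  i=1: C(11,1)·!10 = 11·1334961 = 14684571
  i=2: C(11,2)·!9 = 55·133496 = 7342280
  i=3: C(11,3)·!8 = 165·14833 = 2447445
  i=4: C(11,4)·!7 = 330·1854 = 611820
  i=5: C(11,5)·!6 = 462·265 = 122430
  i=6: C(11,6)·!5 = 462·44 = 20328
  i=7: C(11,7)·!4 = 330·9 = 2970
  i=8: C(11,8)·!3 = 165·2 = 330
Total = 39916744.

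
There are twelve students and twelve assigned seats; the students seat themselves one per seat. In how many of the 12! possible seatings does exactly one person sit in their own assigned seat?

176214840

Choose which one of the 12 is fixed: C(12,1) = 12.
The other 11 form a derangement: !11 = 14684570.
Total: 12 × 14684570 = 176214840.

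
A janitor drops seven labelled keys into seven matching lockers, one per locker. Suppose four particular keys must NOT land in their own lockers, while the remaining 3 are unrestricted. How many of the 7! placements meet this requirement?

Let A_j be the event that the j-th constrained one is fixed. By inclusion-exclusion over the 4 events:
Σ_{j=0}^{4} (-1)^j C(4,j)(7-j)!
= C(4,0)·7! - C(4,1)·6! + C(4,2)·5! - C(4,3)·4! + C(4,4)·3!
= 5040 - 2880 + 720 - 96 + 6
= 2790

2790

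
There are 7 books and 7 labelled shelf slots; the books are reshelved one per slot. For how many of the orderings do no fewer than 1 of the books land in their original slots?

# with exactly i fixed is C(7,i)·!(7-i); sum over i=1..7:
  i=1: C(7,1)·!6 = 7·265 = 1855
  i=2: C(7,2)·!5 = 21·44 = 924
  i=3: C(7,3)·!4 = 35·9 = 315
  i=4: C(7,4)·!3 = 35·2 = 70
  i=5: C(7,5)·!2 = 21·1 = 21
  i=6: C(7,6)·!1 = 7·0 = 0
  i=7: C(7,7)·!0 = 1·1 = 1
Total = 3186.

3186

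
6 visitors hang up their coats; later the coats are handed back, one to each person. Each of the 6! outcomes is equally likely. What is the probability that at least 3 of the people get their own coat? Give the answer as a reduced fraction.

Favorable outcomes: Σ_{i≥3} C(6,i)·!(6-i) = 20·2 + 15·1 + 6·0 + 1·1 = 56.
Total outcomes: 6! = 720.
Probability = 56/720 = 7/90.

7/90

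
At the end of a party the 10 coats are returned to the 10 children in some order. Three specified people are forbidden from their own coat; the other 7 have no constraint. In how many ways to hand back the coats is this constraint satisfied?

Inclusion-exclusion on the 3 forbidden self-matches:
Σ_{j=0}^{3} (-1)^j C(3,j)(10-j)!
= C(3,0)·10! - C(3,1)·9! + C(3,2)·8! - C(3,3)·7!
= 3628800 - 1088640 + 120960 - 5040
= 2656080

2656080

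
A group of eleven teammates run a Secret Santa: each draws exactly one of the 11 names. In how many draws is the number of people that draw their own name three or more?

Sum C(11,i)·!(11-i) for i = 3..11:
  i=3: C(11,3)·!8 = 165·14833 = 2447445
  i=4: C(11,4)·!7 = 330·1854 = 611820
  i=5: C(11,5)·!6 = 462·265 = 122430
  i=6: C(11,6)·!5 = 462·44 = 20328
  i=7: C(11,7)·!4 = 330·9 = 2970
  i=8: C(11,8)·!3 = 165·2 = 330
  i=9: C(11,9)·!2 = 55·1 = 55
  i=10: C(11,10)·!1 = 11·0 = 0
  i=11: C(11,11)·!0 = 1·1 = 1
Total = 3205379.

3205379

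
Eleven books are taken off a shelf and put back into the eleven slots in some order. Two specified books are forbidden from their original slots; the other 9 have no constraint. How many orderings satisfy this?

Inclusion-exclusion on the 2 forbidden self-matches:
Σ_{j=0}^{2} (-1)^j C(2,j)(11-j)!
= C(2,0)·11! - C(2,1)·10! + C(2,2)·9!
= 39916800 - 7257600 + 362880
= 33022080

33022080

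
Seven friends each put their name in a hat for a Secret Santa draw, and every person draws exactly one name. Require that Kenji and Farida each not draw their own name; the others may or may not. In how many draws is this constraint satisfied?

Inclusion-exclusion on the 2 forbidden self-matches:
Σ_{j=0}^{2} (-1)^j C(2,j)(7-j)!
= C(2,0)·7! - C(2,1)·6! + C(2,2)·5!
= 5040 - 1440 + 120
= 3720

3720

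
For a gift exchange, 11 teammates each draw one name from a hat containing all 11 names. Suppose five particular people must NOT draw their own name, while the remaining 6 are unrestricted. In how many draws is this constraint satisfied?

25022880

Let A_j be the event that the j-th constrained one is fixed. By inclusion-exclusion over the 5 events:
Σ_{j=0}^{5} (-1)^j C(5,j)(11-j)!
= C(5,0)·11! - C(5,1)·10! + C(5,2)·9! - C(5,3)·8! + C(5,4)·7! - C(5,5)·6!
= 39916800 - 18144000 + 3628800 - 403200 + 25200 - 720
= 25022880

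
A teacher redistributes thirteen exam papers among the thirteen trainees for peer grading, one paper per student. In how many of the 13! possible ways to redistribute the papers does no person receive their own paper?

2290792932

By inclusion-exclusion, !13 = Σ (-1)^k · 13!/k! for k=0..13
= 13! - 13!/1! + 13!/2! - 13!/3! + 13!/4! - 13!/5! + 13!/6! - 13!/7! + 13!/8! - 13!/9! + 13!/10! - 13!/11! + 13!/12! - 13!/13!
= 6227020800 - 6227020800 + 3113510400 - 1037836800 + 259459200 - 51891840 + 8648640 - 1235520 + 154440 - 17160 + 1716 - 156 + 13 - 1
= 2290792932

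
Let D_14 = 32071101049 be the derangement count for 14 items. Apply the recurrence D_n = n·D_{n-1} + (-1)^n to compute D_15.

481066515734

D_15 = 15·32071101049 - 1 = 481066515734.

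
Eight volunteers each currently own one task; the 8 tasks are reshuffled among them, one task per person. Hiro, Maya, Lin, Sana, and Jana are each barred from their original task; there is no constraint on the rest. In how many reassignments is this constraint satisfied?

21234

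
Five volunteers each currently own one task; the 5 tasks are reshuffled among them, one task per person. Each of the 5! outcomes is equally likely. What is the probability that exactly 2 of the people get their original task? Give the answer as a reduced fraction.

Favorable outcomes: C(5,2)·!3 = 10·2 = 20.
Total outcomes: 5! = 120.
Probability = 20/120 = 1/6.

1/6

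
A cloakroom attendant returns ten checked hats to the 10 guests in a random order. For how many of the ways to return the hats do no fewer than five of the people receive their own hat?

13264

Sum C(10,i)·!(10-i) for i = 5..10:
  i=5: C(10,5)·!5 = 252·44 = 11088
  i=6: C(10,6)·!4 = 210·9 = 1890
  i=7: C(10,7)·!3 = 120·2 = 240
  i=8: C(10,8)·!2 = 45·1 = 45
  i=9: C(10,9)·!1 = 10·0 = 0
  i=10: C(10,10)·!0 = 1·1 = 1
Total = 13264.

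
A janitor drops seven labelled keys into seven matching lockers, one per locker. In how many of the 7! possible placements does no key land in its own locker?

1854

Recurrence: !7 = 6·(!6 + !5).
!7 = 6·(265 + 44) = 6·309 = 1854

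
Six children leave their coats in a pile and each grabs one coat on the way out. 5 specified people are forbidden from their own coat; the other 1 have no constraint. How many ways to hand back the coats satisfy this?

309

Let A_j be the event that the j-th constrained one is fixed. By inclusion-exclusion over the 5 events:
Σ_{j=0}^{5} (-1)^j C(5,j)(6-j)!
= C(5,0)·6! - C(5,1)·5! + C(5,2)·4! - C(5,3)·3! + C(5,4)·2! - C(5,5)·1!
= 720 - 600 + 240 - 60 + 10 - 1
= 309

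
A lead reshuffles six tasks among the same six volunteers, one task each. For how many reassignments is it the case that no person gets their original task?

!6 = 6! · Σ_{k=0}^{6} (-1)^k/k!
= 6! - 6!/1! + 6!/2! - 6!/3! + 6!/4! - 6!/5! + 6!/6!
= 720 - 720 + 360 - 120 + 30 - 6 + 1
= 265

265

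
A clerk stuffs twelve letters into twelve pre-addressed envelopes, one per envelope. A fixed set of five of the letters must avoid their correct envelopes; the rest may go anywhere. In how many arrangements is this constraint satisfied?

312273360

Inclusion-exclusion on the 5 forbidden self-matches:
Σ_{j=0}^{5} (-1)^j C(5,j)(12-j)!
= C(5,0)·12! - C(5,1)·11! + C(5,2)·10! - C(5,3)·9! + C(5,4)·8! - C(5,5)·7!
= 479001600 - 199584000 + 36288000 - 3628800 + 201600 - 5040
= 312273360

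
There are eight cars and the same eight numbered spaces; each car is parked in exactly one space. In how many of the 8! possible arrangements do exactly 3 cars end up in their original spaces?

Pick the 3 fixed positions: C(8,3) = 56 ways.
The other 5 form a derangement: !5 = 44.
Total: 56 × 44 = 2464.

2464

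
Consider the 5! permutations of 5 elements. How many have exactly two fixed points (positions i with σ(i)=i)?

20

Choose which 2 of the 5 are fixed: C(5,2) = 10.
The remaining 3 must be deranged: !3 = 2.
Total: 10 × 2 = 20.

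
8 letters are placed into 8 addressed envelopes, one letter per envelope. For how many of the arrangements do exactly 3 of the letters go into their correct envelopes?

Choose which 3 of the 8 are fixed: C(8,3) = 56.
The remaining 5 must be deranged: !5 = 44.
Total: 56 × 44 = 2464.

2464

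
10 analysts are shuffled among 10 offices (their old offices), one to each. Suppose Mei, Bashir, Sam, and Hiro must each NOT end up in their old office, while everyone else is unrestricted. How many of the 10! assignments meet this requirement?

Inclusion-exclusion on the 4 forbidden self-matches:
Σ_{j=0}^{4} (-1)^j C(4,j)(10-j)!
= C(4,0)·10! - C(4,1)·9! + C(4,2)·8! - C(4,3)·7! + C(4,4)·6!
= 3628800 - 1451520 + 241920 - 20160 + 720
= 2399760

2399760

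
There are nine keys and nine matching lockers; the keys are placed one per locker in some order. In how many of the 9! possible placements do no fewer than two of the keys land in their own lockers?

95887

# with exactly i fixed is C(9,i)·!(9-i); sum over i=2..9:
  i=2: C(9,2)·!7 = 36·1854 = 66744
  i=3: C(9,3)·!6 = 84·265 = 22260
  i=4: C(9,4)·!5 = 126·44 = 5544
  i=5: C(9,5)·!4 = 126·9 = 1134
  i=6: C(9,6)·!3 = 84·2 = 168
  i=7: C(9,7)·!2 = 36·1 = 36
  i=8: C(9,8)·!1 = 9·0 = 0
  i=9: C(9,9)·!0 = 1·1 = 1
Total = 95887.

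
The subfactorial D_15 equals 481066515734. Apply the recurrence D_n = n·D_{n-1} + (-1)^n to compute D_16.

7697064251745

D_16 = 16·481066515734 + 1 = 7697064251745.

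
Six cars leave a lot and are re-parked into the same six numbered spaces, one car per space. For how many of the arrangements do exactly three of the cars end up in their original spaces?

40

Choose which 3 of the 6 are fixed: C(6,3) = 20.
The remaining 3 must be deranged: !3 = 2.
Total: 20 × 2 = 40.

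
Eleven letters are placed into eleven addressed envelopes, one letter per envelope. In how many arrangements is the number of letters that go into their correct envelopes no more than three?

39158866

# with exactly i fixed is C(11,i)·!(11-i); sum over i=0..3:
  i=0: C(11,0)·!11 = 1·14684570 = 14684570
  i=1: C(11,1)·!10 = 11·1334961 = 14684571
  i=2: C(11,2)·!9 = 55·133496 = 7342280
  i=3: C(11,3)·!8 = 165·14833 = 2447445
Total = 39158866.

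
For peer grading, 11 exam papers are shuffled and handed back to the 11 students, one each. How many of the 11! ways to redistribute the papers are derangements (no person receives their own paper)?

Use !n = (n-1)(!(n-1) + !(n-2)).
!11 = 10·(1334961 + 133496) = 10·1468457 = 14684570

14684570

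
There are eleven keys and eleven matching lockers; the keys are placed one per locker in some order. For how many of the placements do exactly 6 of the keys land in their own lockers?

20328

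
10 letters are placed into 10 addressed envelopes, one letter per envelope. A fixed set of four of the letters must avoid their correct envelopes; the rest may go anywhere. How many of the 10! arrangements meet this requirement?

Inclusion-exclusion on the 4 forbidden self-matches:
Σ_{j=0}^{4} (-1)^j C(4,j)(10-j)!
= C(4,0)·10! - C(4,1)·9! + C(4,2)·8! - C(4,3)·7! + C(4,4)·6!
= 3628800 - 1451520 + 241920 - 20160 + 720
= 2399760

2399760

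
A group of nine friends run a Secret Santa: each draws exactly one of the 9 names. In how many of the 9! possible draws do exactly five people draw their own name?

1134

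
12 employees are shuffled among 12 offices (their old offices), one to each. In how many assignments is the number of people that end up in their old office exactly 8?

4455

Choose which 8 of the 12 are fixed: C(12,8) = 495.
The remaining 4 must be deranged: !4 = 9.
Total: 495 × 9 = 4455.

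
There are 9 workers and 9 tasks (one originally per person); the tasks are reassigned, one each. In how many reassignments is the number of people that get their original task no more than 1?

266993

# with exactly i fixed is C(9,i)·!(9-i); sum over i=0..1:
  i=0: C(9,0)·!9 = 1·133496 = 133496
  i=1: C(9,1)·!8 = 9·14833 = 133497
Total = 266993.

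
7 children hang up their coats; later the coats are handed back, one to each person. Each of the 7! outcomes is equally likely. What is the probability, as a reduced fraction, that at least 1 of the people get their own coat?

Favorable outcomes: Σ_{i≥1} C(7,i)·!(7-i) = 7·265 + 21·44 + 35·9 + 35·2 + 21·1 + 7·0 + 1·1 = 3186.
Total outcomes: 7! = 5040.
Probability = 3186/5040 = 177/280.

177/280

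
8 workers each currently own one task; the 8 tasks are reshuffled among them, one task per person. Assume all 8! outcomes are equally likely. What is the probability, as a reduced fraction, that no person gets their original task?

2119/5760

Favorable outcomes: !8 = 14833.
Total outcomes: 8! = 40320.
Probability = 14833/40320 = 2119/5760.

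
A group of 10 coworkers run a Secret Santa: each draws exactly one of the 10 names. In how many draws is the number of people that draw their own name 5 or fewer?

3626624

# with exactly i fixed is C(10,i)·!(10-i); sum over i=0..5:
  i=0: C(10,0)·!10 = 1·1334961 = 1334961
  i=1: C(10,1)·!9 = 10·133496 = 1334960
  i=2: C(10,2)·!8 = 45·14833 = 667485
  i=3: C(10,3)·!7 = 120·1854 = 222480
  i=4: C(10,4)·!6 = 210·265 = 55650
  i=5: C(10,5)·!5 = 252·44 = 11088
Total = 3626624.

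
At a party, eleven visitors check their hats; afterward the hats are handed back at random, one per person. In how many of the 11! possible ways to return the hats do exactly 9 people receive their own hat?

55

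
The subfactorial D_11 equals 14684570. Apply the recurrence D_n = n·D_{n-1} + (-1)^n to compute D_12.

D_12 = 12·14684570 + 1 = 176214841.

176214841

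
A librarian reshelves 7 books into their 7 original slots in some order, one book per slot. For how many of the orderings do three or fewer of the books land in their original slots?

4948

Sum C(7,i)·!(7-i) for i = 0..3:
  i=0: C(7,0)·!7 = 1·1854 = 1854
  i=1: C(7,1)·!6 = 7·265 = 1855
  i=2: C(7,2)·!5 = 21·44 = 924
  i=3: C(7,3)·!4 = 35·9 = 315
Total = 4948.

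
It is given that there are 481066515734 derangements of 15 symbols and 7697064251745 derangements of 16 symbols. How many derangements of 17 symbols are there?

130850092279664

D_17 = (17-1)·(D_16 + D_15) = 16·(7697064251745 + 481066515734) = 16·8178130767479 = 130850092279664.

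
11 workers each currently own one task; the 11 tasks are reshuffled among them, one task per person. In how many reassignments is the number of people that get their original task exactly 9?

Pick the 9 fixed positions: C(11,9) = 55 ways.
The remaining 2 must be deranged: !2 = 1.
Total: 55 × 1 = 55.

55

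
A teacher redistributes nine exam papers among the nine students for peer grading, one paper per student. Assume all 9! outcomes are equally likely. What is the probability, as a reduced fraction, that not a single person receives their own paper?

16687/45360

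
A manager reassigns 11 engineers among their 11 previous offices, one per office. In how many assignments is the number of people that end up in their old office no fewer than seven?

# with exactly i fixed is C(11,i)·!(11-i); sum over i=7..11:
  i=7: C(11,7)·!4 = 330·9 = 2970
  i=8: C(11,8)·!3 = 165·2 = 330
  i=9: C(11,9)·!2 = 55·1 = 55
  i=10: C(11,10)·!1 = 11·0 = 0
  i=11: C(11,11)·!0 = 1·1 = 1
Total = 3356.

3356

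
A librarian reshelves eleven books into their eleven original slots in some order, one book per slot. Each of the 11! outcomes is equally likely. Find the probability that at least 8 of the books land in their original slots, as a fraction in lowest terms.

193/19958400

Favorable outcomes: Σ_{i≥8} C(11,i)·!(11-i) = 165·2 + 55·1 + 11·0 + 1·1 = 386.
Total outcomes: 11! = 39916800.
Probability = 386/39916800 = 193/19958400.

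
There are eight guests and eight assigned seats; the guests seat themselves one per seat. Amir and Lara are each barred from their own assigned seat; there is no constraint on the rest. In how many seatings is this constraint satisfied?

Let A_j be the event that the j-th constrained one is fixed. By inclusion-exclusion over the 2 events:
Σ_{j=0}^{2} (-1)^j C(2,j)(8-j)!
= C(2,0)·8! - C(2,1)·7! + C(2,2)·6!
= 40320 - 10080 + 720
= 30960

30960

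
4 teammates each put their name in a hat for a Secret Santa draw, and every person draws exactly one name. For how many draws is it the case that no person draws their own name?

By inclusion-exclusion, !4 = Σ (-1)^k · 4!/k! for k=0..4
= 4! - 4!/1! + 4!/2! - 4!/3! + 4!/4!
= 24 - 24 + 12 - 4 + 1
= 9

9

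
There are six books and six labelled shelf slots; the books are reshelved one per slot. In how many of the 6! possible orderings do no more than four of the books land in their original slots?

719

# with exactly i fixed is C(6,i)·!(6-i); sum over i=0..4:
  i=0: C(6,0)·!6 = 1·265 = 265
  i=1: C(6,1)·!5 = 6·44 = 264
  i=2: C(6,2)·!4 = 15·9 = 135
  i=3: C(6,3)·!3 = 20·2 = 40
  i=4: C(6,4)·!2 = 15·1 = 15
Total = 719.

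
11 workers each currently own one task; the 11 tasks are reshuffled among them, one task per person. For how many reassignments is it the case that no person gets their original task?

14684570

By inclusion-exclusion, !11 = Σ (-1)^k · 11!/k! for k=0..11
= 11! - 11!/1! + 11!/2! - 11!/3! + 11!/4! - 11!/5! + 11!/6! - 11!/7! + 11!/8! - 11!/9! + 11!/10! - 11!/11!
= 39916800 - 39916800 + 19958400 - 6652800 + 1663200 - 332640 + 55440 - 7920 + 990 - 110 + 11 - 1
= 14684570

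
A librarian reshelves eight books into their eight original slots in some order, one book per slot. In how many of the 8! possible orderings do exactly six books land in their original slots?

Pick the 6 fixed positions: C(8,6) = 28 ways.
The remaining 2 must be deranged: !2 = 1.
Total: 28 × 1 = 28.

28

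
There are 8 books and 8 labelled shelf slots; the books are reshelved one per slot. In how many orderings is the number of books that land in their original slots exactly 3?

Pick the 3 fixed positions: C(8,3) = 56 ways.
The remaining 5 must be deranged: !5 = 44.
Total: 56 × 44 = 2464.

2464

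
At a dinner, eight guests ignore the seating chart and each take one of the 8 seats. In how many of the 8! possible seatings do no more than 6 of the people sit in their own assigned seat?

# with exactly i fixed is C(8,i)·!(8-i); sum over i=0..6:
  i=0: C(8,0)·!8 = 1·14833 = 14833
  i=1: C(8,1)·!7 = 8·1854 = 14832
  i=2: C(8,2)·!6 = 28·265 = 7420
  i=3: C(8,3)·!5 = 56·44 = 2464
  i=4: C(8,4)·!4 = 70·9 = 630
  i=5: C(8,5)·!3 = 56·2 = 112
  i=6: C(8,6)·!2 = 28·1 = 28
Total = 40319.

40319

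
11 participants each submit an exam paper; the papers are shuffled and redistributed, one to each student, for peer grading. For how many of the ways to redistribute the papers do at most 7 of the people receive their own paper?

39916414

# with exactly i fixed is C(11,i)·!(11-i); sum over i=0..7:
  i=0: C(11,0)·!11 = 1·14684570 = 14684570
  i=1: C(11,1)·!10 = 11·1334961 = 14684571
  i=2: C(11,2)·!9 = 55·133496 = 7342280
  i=3: C(11,3)·!8 = 165·14833 = 2447445
  i=4: C(11,4)·!7 = 330·1854 = 611820
  i=5: C(11,5)·!6 = 462·265 = 122430
  i=6: C(11,6)·!5 = 462·44 = 20328
  i=7: C(11,7)·!4 = 330·9 = 2970
Total = 39916414.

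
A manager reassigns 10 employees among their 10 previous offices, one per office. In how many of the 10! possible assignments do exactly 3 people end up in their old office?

Pick the 3 fixed positions: C(10,3) = 120 ways.
The other 7 form a derangement: !7 = 1854.
Total: 120 × 1854 = 222480.

222480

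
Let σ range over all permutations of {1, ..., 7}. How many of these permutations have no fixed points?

1854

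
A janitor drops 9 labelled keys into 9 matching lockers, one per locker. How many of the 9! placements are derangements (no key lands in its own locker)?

133496

By inclusion-exclusion, !9 = Σ (-1)^k · 9!/k! for k=0..9
= 9! - 9!/1! + 9!/2! - 9!/3! + 9!/4! - 9!/5! + 9!/6! - 9!/7! + 9!/8! - 9!/9!
= 362880 - 362880 + 181440 - 60480 + 15120 - 3024 + 504 - 72 + 9 - 1
= 133496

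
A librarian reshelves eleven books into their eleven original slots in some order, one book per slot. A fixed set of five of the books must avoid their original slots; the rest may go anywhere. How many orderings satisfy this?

25022880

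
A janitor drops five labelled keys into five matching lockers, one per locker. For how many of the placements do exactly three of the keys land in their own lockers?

Pick the 3 fixed positions: C(5,3) = 10 ways.
The remaining 2 must be deranged: !2 = 1.
Total: 10 × 1 = 10.

10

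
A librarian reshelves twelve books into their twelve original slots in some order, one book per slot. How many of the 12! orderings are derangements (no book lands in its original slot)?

The subfactorial !12 = [12!/e] (nearest integer).
12! = 479001600, and 479001600/e ≈ 176214840.93, so !12 = 176214841.

176214841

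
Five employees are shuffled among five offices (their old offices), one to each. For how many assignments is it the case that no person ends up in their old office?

The number of derangements of 5 is !5 = Σ_{k=0}^{5} (-1)^k·5!/k!
= 5! - 5!/1! + 5!/2! - 5!/3! + 5!/4! - 5!/5!
= 120 - 120 + 60 - 20 + 5 - 1
= 44

44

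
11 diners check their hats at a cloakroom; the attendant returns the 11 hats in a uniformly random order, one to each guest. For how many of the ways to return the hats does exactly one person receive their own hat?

14684571

Choose which one of the 11 is fixed: C(11,1) = 11.
The remaining 10 must be deranged: !10 = 1334961.
Total: 11 × 1334961 = 14684571.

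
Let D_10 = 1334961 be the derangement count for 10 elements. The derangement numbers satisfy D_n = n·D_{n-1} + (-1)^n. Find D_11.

D_11 = 11·1334961 - 1 = 14684570.

14684570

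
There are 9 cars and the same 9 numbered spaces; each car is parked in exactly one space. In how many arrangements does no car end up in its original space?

133496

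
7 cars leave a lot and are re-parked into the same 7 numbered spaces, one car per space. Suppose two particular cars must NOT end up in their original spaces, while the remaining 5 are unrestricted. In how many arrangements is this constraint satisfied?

Let A_j be the event that the j-th constrained one is fixed. By inclusion-exclusion over the 2 events:
Σ_{j=0}^{2} (-1)^j C(2,j)(7-j)!
= C(2,0)·7! - C(2,1)·6! + C(2,2)·5!
= 5040 - 1440 + 120
= 3720

3720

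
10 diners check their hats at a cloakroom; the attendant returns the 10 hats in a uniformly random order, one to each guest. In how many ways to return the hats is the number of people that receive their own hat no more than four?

3615536

# with exactly i fixed is C(10,i)·!(10-i); sum over i=0..4:
  i=0: C(10,0)·!10 = 1·1334961 = 1334961
  i=1: C(10,1)·!9 = 10·133496 = 1334960
  i=2: C(10,2)·!8 = 45·14833 = 667485
  i=3: C(10,3)·!7 = 120·1854 = 222480
  i=4: C(10,4)·!6 = 210·265 = 55650
Total = 3615536.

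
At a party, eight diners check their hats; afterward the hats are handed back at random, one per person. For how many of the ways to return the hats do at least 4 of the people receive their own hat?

Sum C(8,i)·!(8-i) for i = 4..8:
  i=4: C(8,4)·!4 = 70·9 = 630
  i=5: C(8,5)·!3 = 56·2 = 112
  i=6: C(8,6)·!2 = 28·1 = 28
  i=7: C(8,7)·!1 = 8·0 = 0
  i=8: C(8,8)·!0 = 1·1 = 1
Total = 771.

771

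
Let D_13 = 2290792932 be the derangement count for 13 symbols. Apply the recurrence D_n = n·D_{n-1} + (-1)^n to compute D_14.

32071101049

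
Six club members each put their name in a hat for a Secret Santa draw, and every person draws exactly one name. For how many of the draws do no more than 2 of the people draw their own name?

664

Sum C(6,i)·!(6-i) for i = 0..2:
  i=0: C(6,0)·!6 = 1·265 = 265
  i=1: C(6,1)·!5 = 6·44 = 264
  i=2: C(6,2)·!4 = 15·9 = 135
Total = 664.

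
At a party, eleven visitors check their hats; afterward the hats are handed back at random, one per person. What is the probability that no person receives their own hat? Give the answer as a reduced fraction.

1468457/3991680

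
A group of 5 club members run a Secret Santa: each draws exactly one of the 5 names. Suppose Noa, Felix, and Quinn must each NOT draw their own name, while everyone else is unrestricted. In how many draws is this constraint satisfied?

Let A_j be the event that the j-th constrained one is fixed. By inclusion-exclusion over the 3 events:
Σ_{j=0}^{3} (-1)^j C(3,j)(5-j)!
= C(3,0)·5! - C(3,1)·4! + C(3,2)·3! - C(3,3)·2!
= 120 - 72 + 18 - 2
= 64

64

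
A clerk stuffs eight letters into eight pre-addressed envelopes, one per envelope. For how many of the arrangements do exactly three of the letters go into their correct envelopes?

Choose which 3 of the 8 are fixed: C(8,3) = 56.
The remaining 5 must be deranged: !5 = 44.
Total: 56 × 44 = 2464.

2464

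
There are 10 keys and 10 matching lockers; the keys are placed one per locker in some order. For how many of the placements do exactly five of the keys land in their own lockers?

11088

Choose which 5 of the 10 are fixed: C(10,5) = 252.
The remaining 5 must be deranged: !5 = 44.
Total: 252 × 44 = 11088.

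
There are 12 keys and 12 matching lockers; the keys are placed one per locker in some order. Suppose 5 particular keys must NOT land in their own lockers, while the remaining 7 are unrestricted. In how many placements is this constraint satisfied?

312273360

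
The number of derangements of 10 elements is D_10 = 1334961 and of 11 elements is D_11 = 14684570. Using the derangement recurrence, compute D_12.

D_12 = (12-1)·(D_11 + D_10) = 11·(14684570 + 1334961) = 11·16019531 = 176214841.

176214841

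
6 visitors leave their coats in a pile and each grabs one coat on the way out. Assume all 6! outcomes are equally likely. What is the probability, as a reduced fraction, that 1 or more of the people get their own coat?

91/144

Favorable outcomes: Σ_{i≥1} C(6,i)·!(6-i) = 6·44 + 15·9 + 20·2 + 15·1 + 6·0 + 1·1 = 455.
Total outcomes: 6! = 720.
Probability = 455/720 = 91/144.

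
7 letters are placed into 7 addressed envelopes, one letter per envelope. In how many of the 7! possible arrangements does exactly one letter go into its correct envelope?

1855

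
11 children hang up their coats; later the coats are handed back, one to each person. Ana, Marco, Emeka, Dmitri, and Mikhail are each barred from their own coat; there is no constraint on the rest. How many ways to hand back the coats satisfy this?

Inclusion-exclusion on the 5 forbidden self-matches:
Σ_{j=0}^{5} (-1)^j C(5,j)(11-j)!
= C(5,0)·11! - C(5,1)·10! + C(5,2)·9! - C(5,3)·8! + C(5,4)·7! - C(5,5)·6!
= 39916800 - 18144000 + 3628800 - 403200 + 25200 - 720
= 25022880

25022880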